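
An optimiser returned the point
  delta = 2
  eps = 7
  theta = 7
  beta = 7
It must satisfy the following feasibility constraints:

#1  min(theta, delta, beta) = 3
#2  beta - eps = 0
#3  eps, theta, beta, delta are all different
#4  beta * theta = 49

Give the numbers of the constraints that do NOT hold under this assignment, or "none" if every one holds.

#1 min(7, 2, 7) = 2, not 3 — does not hold.
#2 beta - eps = 7 - 7 = 0 — holds.
#3 eps = theta = 7, not all different — does not hold.
#4 beta * theta = 7 * 7 = 49 — holds.

Violated: 1 and 3.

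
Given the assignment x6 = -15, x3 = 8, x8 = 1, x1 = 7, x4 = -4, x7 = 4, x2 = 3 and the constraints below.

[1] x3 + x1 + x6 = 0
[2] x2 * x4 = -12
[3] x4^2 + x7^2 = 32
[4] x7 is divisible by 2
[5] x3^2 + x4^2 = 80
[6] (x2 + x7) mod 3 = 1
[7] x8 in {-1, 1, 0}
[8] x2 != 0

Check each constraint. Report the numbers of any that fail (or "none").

None — every constraint holds.

[1] x3 + x1 + x6 = 8 + 7 + (-15) = 0  OK
[2] x2 * x4 = 3 * (-4) = -12  OK
[3] x4^2 + x7^2 = (-4)^2 + 4^2 = 16 + 16 = 32  OK
[4] 4 / 2 = 2, so 2 divides 4  OK
[5] x3^2 + x4^2 = 8^2 + (-4)^2 = 64 + 16 = 80  OK
[6] x2 + x7 = 7; 7 mod 3 = 1  OK
[7] x8 = 1 is in {-1, 1, 0}  OK
[8] x2 = 3, and 3 ≠ 0  OK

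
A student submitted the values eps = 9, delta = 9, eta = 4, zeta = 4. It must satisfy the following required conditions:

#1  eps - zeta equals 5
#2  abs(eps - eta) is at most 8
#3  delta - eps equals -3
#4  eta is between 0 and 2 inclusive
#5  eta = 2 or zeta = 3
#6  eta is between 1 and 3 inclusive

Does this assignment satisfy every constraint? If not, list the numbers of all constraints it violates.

The assignment fails constraints 3, 4, 5, and 6.

#1 eps - zeta = 9 - 4 = 5  holds
#2 abs(9 - 4) = 5; 5 ≤ 8  holds
#3 delta - eps = 9 - 9 = 0, not -3  fails
#4 eta = 4 is outside [0, 2]  fails
#5 eta = 4 ≠ 2 and zeta = 4 ≠ 3; both disjuncts false  fails
#6 eta = 4 is outside [1, 3]  fails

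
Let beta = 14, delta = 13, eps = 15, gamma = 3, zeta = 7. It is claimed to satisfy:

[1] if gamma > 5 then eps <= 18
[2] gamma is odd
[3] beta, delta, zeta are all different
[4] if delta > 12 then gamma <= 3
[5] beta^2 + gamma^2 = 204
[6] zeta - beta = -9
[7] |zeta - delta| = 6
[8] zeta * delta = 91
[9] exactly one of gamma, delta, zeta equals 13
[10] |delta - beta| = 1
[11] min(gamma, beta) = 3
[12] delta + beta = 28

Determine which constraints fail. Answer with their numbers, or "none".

Constraints 5, 6, and 12 are violated.

[1] gamma = 3, not > 5; antecedent false, conditional vacuously true — satisfied.
[2] gamma = 3 is odd — satisfied.
[3] values 14, 13, 7 are pairwise distinct — satisfied.
[4] delta = 13 > 12, so we need gamma ≤ 3; gamma = 3 ≤ 3 — satisfied.
[5] beta^2 + gamma^2 = 14^2 + 3^2 = 196 + 9 = 205, not 204 — violated.
[6] zeta - beta = 7 - 14 = -7, not -9 — violated.
[7] |7 - 13| = 6 — satisfied.
[8] zeta * delta = 7 * 13 = 91 — satisfied.
[9] gamma=3, delta=13, zeta=7; 1 of them equals 13 — satisfied.
[10] |13 - 14| = 1 — satisfied.
[11] min(3, 14) = 3 — satisfied.
[12] delta + beta = 13 + 14 = 27, not 28 — violated.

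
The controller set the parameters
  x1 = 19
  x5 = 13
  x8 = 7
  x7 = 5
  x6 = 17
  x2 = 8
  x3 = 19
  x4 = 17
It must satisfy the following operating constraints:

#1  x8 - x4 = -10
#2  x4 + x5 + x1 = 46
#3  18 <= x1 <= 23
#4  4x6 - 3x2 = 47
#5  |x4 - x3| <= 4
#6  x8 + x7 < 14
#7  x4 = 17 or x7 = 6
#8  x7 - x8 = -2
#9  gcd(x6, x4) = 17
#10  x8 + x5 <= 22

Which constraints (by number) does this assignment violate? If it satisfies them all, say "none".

#1 x8 - x4 = 7 - 17 = -10  holds
#2 x4 + x5 + x1 = 17 + 13 + 19 = 49, not 46  fails
#3 x1 = 19 lies in [18, 23]  holds
#4 4x6 - 3x2 = 4(17) - 3(8) = 44, not 47  fails
#5 |17 - 19| = 2; 2 ≤ 4  holds
#6 x8 + x7 = 7 + 5 = 12; 12 < 14  holds
#7 x4 = 17 = 17 (first disjunct)  holds
#8 x7 - x8 = 5 - 7 = -2  holds
#9 gcd(17, 17) = 17  holds
#10 x8 + x5 = 7 + 13 = 20; 20 ≤ 22  holds

Constraints 2 and 4 do not hold.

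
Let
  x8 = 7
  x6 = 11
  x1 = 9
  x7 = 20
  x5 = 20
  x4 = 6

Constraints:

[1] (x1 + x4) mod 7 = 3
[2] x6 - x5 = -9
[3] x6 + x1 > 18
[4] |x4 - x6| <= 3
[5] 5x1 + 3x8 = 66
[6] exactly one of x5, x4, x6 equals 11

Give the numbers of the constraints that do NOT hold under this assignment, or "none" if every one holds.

Constraints 1 and 4 are violated.

[1] x1 + x4 = 15; 15 mod 7 = 1, not 3 — violated.
[2] x6 - x5 = 11 - 20 = -9 — satisfied.
[3] x6 + x1 = 11 + 9 = 20; 20 > 18 — satisfied.
[4] |6 - 11| = 5; 5 > 3, exceeds bound 3 — violated.
[5] 5x1 + 3x8 = 5(9) + 3(7) = 66 — satisfied.
[6] x5=20, x4=6, x6=11; 1 of them equals 11 — satisfied.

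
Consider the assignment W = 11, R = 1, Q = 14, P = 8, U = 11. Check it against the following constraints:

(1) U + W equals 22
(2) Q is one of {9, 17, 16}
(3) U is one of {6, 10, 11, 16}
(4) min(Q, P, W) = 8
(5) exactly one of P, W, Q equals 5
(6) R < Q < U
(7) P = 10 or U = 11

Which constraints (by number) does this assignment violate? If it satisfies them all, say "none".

(1) U + W = 11 + 11 = 22  ✔
(2) Q = 14 is not in {9, 17, 16}  ✘
(3) U = 11 is in {6, 10, 11, 16}  ✔
(4) min(14, 8, 11) = 8  ✔
(5) P=8, W=11, Q=14; 0 of them equal 5, not exactly one  ✘
(6) values 1, 14, 11; Q = 14 is not < U = 11  ✘
(7) P = 8 ≠ 10, but U = 11 = 11 (second disjunct)  ✔

Constraints 2, 5, and 6 are violated.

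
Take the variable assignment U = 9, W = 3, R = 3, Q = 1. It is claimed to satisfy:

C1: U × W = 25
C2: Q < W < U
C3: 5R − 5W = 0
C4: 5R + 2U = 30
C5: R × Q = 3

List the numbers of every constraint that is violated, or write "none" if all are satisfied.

C1: U × W = 9 × 3 = 27, not 25 — fails.
C2: values 1 < 3 < 9 — holds.
C3: 5R − 5W = 5(3) − 5(3) = 0 — holds.
C4: 5R + 2U = 5(3) + 2(9) = 33, not 30 — fails.
C5: R × Q = 3 × 1 = 3 — holds.

Violated: 1 and 4.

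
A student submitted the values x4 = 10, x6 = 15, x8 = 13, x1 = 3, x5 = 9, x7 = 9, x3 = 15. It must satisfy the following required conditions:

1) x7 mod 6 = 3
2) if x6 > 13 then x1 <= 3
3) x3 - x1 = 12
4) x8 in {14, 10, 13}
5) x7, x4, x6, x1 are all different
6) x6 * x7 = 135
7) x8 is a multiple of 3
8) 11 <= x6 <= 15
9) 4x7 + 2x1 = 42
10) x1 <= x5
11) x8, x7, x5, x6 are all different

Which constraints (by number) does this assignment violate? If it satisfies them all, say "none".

1) 9 mod 6 = 3  OK
2) x6 = 15 > 13, so we need x1 ≤ 3; x1 = 3 ≤ 3  OK
3) x3 - x1 = 15 - 3 = 12  OK
4) x8 = 13 is in {14, 10, 13}  OK
5) values 9, 10, 15, 3 are pairwise distinct  OK
6) x6 * x7 = 15 * 9 = 135  OK
7) 13 = 3*4 + 1, so 3 does not divide 13  FAIL
8) x6 = 15 lies in [11, 15]  OK
9) 4x7 + 2x1 = 4(9) + 2(3) = 42  OK
10) x1 = 3, x5 = 9; 3 ≤ 9  OK
11) x7 = x5 = 9, not all different  FAIL

Constraints 7, 11 do not hold.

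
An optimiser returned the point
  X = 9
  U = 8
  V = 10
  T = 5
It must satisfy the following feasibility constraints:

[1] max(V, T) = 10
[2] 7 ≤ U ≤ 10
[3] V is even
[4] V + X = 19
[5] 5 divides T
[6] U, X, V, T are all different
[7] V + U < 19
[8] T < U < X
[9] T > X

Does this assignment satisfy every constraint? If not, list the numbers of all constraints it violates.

The assignment fails constraint 9.

[1] max(10, 5) = 10 — holds.
[2] U = 8 lies in [7, 10] — holds.
[3] V = 10 is even — holds.
[4] V + X = 10 + 9 = 19 — holds.
[5] 5 / 5 = 1, so 5 divides 5 — holds.
[6] values 8, 9, 10, 5 are pairwise distinct — holds.
[7] V + U = 10 + 8 = 18; 18 < 19 — holds.
[8] values 5 < 8 < 9 — holds.
[9] T = 5, X = 9; 5 ≤ 9 (want >) — fails.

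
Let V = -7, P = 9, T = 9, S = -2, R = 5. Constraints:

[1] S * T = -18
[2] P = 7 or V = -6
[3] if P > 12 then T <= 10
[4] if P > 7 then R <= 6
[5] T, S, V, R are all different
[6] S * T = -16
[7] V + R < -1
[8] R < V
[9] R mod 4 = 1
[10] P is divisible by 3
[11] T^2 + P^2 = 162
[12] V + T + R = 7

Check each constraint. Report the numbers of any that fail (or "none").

[1] S * T = -2 * 9 = -18 — holds.
[2] P = 9 ≠ 7 and V = -7 ≠ -6; both disjuncts false — does not hold.
[3] P = 9, not > 12; antecedent false, conditional vacuously true — holds.
[4] P = 9 > 7, so we need R ≤ 6; R = 5 ≤ 6 — holds.
[5] values 9, -2, -7, 5 are pairwise distinct — holds.
[6] S * T = -2 * 9 = -18, not -16 — does not hold.
[7] V + R = -7 + 5 = -2; -2 < -1 — holds.
[8] R = 5, V = -7; 5 ≥ -7 (want <) — does not hold.
[9] 5 mod 4 = 1 — holds.
[10] 9 / 3 = 3, so 3 divides 9 — holds.
[11] T^2 + P^2 = 9^2 + 9^2 = 81 + 81 = 162 — holds.
[12] V + T + R = -7 + 9 + 5 = 7 — holds.

The assignment fails constraints 2, 6, 8.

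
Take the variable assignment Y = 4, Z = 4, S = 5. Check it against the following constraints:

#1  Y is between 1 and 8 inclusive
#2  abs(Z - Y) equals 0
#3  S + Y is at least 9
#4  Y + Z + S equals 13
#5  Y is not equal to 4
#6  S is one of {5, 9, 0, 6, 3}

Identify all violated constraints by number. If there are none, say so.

No — constraint 5 is not satisfied.

#1 Y = 4 lies in [1, 8]  true
#2 abs(4 - 4) = 0  true
#3 S + Y = 5 + 4 = 9; 9 ≥ 9  true
#4 Y + Z + S = 4 + 4 + 5 = 13  true
#5 Y = 4, but 4 is required to differ  false
#6 S = 5 is in {5, 9, 0, 6, 3}  true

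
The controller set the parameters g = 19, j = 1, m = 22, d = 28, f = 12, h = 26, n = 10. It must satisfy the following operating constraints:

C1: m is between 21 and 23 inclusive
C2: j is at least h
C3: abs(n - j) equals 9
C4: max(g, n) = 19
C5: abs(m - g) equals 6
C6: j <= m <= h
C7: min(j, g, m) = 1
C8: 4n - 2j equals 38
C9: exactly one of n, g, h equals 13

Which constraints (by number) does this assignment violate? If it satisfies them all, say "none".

Violated: 2, 5, and 9.

C1: m = 22 lies in [21, 23] — satisfied.
C2: j = 1, h = 26; 1 < 26 (want ≥) — violated.
C3: abs(10 - 1) = 9 — satisfied.
C4: max(19, 10) = 19 — satisfied.
C5: abs(22 - 19) = 3, not 6 — violated.
C6: values 1 <= 22 <= 26 — satisfied.
C7: min(1, 19, 22) = 1 — satisfied.
C8: 4n - 2j = 4(10) - 2(1) = 38 — satisfied.
C9: n=10, g=19, h=26; 0 of them equal 13, not exactly one — violated.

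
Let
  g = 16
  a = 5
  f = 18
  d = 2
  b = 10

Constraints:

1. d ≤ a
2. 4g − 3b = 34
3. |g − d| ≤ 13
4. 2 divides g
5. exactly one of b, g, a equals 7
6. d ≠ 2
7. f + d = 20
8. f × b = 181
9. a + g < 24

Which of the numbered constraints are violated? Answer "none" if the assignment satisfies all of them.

Constraints 3, 5, 6, and 8 are violated.

1. d = 2, a = 5; 2 ≤ 5  yes
2. 4g − 3b = 4(16) − 3(10) = 34  yes
3. |16 − 2| = 14; 14 > 13, exceeds bound 13  no
4. 16 / 2 = 8, so 2 divides 16  yes
5. b=10, g=16, a=5; 0 of them equal 7, not exactly one  no
6. d = 2, but 2 is required to differ  no
7. f + d = 18 + 2 = 20  yes
8. f × b = 18 × 10 = 180, not 181  no
9. a + g = 5 + 16 = 21; 21 < 24  yes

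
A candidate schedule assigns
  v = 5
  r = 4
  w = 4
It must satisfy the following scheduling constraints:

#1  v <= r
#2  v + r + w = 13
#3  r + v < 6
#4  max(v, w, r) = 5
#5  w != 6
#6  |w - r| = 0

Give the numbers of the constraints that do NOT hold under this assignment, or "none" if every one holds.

Violated: 1, 3.

#1 v = 5, r = 4; 5 > 4 (want ≤)  fails
#2 v + r + w = 5 + 4 + 4 = 13  holds
#3 r + v = 4 + 5 = 9; 9 ≥ 6, bound 6 not met  fails
#4 max(5, 4, 4) = 5  holds
#5 w = 4, and 4 ≠ 6  holds
#6 |4 - 4| = 0  holds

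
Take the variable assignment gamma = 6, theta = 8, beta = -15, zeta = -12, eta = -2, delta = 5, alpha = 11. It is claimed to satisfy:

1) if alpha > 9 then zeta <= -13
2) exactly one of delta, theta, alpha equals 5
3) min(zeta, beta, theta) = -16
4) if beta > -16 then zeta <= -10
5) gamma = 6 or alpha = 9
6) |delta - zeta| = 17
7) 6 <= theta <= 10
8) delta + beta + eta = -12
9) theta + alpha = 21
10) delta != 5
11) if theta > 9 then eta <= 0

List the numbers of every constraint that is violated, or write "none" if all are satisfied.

Constraints 1, 3, 9, and 10 are violated.

1) alpha = 11 > 9, so we need zeta ≤ -13; but zeta = -12 > -13 — violated.
2) delta=5, theta=8, alpha=11; 1 of them equals 5 — satisfied.
3) min(-12, -15, 8) = -15, not -16 — violated.
4) beta = -15 > -16, so we need zeta ≤ -10; zeta = -12 ≤ -10 — satisfied.
5) gamma = 6 = 6 (first disjunct) — satisfied.
6) |5 - (-12)| = 17 — satisfied.
7) theta = 8 lies in [6, 10] — satisfied.
8) delta + beta + eta = 5 + (-15) + (-2) = -12 — satisfied.
9) theta + alpha = 8 + 11 = 19, not 21 — violated.
10) delta = 5, but 5 is required to differ — violated.
11) theta = 8, not > 9; antecedent false, conditional vacuously true — satisfied.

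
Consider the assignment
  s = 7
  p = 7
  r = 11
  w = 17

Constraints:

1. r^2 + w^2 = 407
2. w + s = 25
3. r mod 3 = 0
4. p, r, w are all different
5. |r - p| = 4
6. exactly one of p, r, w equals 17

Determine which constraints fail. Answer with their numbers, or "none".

The assignment fails constraints 1, 2, 3.

1. r^2 + w^2 = 11^2 + 17^2 = 121 + 289 = 410, not 407  ✘
2. w + s = 17 + 7 = 24, not 25  ✘
3. 11 mod 3 = 2, not 0  ✘
4. values 7, 11, 17 are pairwise distinct  ✔
5. |11 - 7| = 4  ✔
6. p=7, r=11, w=17; 1 of them equals 17  ✔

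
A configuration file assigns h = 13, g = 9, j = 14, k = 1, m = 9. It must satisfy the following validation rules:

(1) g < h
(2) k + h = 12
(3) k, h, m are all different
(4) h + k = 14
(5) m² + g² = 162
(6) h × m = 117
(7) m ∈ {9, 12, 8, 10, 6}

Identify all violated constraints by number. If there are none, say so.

The assignment fails constraint 2.

(1) g = 9, h = 13; 9 < 13 — satisfied.
(2) k + h = 1 + 13 = 14, not 12 — violated.
(3) values 1, 13, 9 are pairwise distinct — satisfied.
(4) h + k = 13 + 1 = 14 — satisfied.
(5) m² + g² = 9² + 9² = 81 + 81 = 162 — satisfied.
(6) h × m = 13 × 9 = 117 — satisfied.
(7) m = 9 is in {9, 12, 8, 10, 6} — satisfied.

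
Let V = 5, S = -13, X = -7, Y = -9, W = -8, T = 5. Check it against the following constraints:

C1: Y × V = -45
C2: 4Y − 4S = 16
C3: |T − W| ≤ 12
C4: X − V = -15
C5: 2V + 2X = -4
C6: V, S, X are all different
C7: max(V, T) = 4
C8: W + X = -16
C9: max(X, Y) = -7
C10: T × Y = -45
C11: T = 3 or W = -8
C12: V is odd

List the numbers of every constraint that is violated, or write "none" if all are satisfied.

Constraints 3, 4, 7, 8 are violated.

C1: Y × V = -9 × 5 = -45  yes
C2: 4Y − 4S = 4(-9) − 4(-13) = 16  yes
C3: |5 − (-8)| = 13; 13 > 12, exceeds bound 12  no
C4: X − V = -7 − 5 = -12, not -15  no
C5: 2V + 2X = 2(5) + 2(-7) = -4  yes
C6: values 5, -13, -7 are pairwise distinct  yes
C7: max(5, 5) = 5, not 4  no
C8: W + X = -8 + (-7) = -15, not -16  no
C9: max(-7, -9) = -7  yes
C10: T × Y = 5 × (-9) = -45  yes
C11: T = 5 ≠ 3, but W = -8 = -8 (second disjunct)  yes
C12: V = 5 is odd  yes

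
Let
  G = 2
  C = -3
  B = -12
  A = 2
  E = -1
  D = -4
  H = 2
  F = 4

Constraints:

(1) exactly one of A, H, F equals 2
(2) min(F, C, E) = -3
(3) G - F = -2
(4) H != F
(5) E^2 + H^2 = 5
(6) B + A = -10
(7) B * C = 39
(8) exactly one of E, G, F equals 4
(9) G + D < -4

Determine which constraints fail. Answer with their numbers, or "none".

No — constraints 1, 7, and 9 are not satisfied.

(1) A=2, H=2, F=4; 2 of them equal 2, not exactly one  no
(2) min(4, -3, -1) = -3  yes
(3) G - F = 2 - 4 = -2  yes
(4) H = 2, F = 4; distinct  yes
(5) E^2 + H^2 = (-1)^2 + 2^2 = 1 + 4 = 5  yes
(6) B + A = -12 + 2 = -10  yes
(7) B * C = -12 * (-3) = 36, not 39  no
(8) E=-1, G=2, F=4; 1 of them equals 4  yes
(9) G + D = 2 + (-4) = -2; -2 ≥ -4, bound -4 not met  no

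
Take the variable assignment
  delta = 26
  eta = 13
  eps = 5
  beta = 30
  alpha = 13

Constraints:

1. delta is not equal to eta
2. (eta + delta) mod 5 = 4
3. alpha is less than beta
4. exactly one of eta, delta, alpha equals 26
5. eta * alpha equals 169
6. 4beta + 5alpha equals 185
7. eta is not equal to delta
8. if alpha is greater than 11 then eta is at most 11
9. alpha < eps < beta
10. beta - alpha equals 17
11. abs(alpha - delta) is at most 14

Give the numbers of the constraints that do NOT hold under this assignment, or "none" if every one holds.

1. delta = 26, eta = 13; distinct  ✔
2. eta + delta = 39; 39 mod 5 = 4  ✔
3. alpha = 13, beta = 30; 13 < 30  ✔
4. eta=13, delta=26, alpha=13; 1 of them equals 26  ✔
5. eta * alpha = 13 * 13 = 169  ✔
6. 4beta + 5alpha = 4(30) + 5(13) = 185  ✔
7. eta = 13, delta = 26; distinct  ✔
8. alpha = 13 > 11, so we need eta ≤ 11; but eta = 13 > 11  ✘
9. values 13, 5, 30; alpha = 13 is not < eps = 5  ✘
10. beta - alpha = 30 - 13 = 17  ✔
11. abs(13 - 26) = 13; 13 ≤ 14  ✔

Constraints 8 and 9 are violated.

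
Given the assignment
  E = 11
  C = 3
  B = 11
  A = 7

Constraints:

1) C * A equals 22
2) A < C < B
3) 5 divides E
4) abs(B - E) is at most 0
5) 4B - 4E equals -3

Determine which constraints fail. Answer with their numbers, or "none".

Violated: 1, 2, 3, 5.

1) C * A = 3 * 7 = 21, not 22  ✗
2) values 7, 3, 11; A = 7 is not < C = 3  ✗
3) 11 = 5*2 + 1, so 5 does not divide 11  ✗
4) abs(11 - 11) = 0; 0 ≤ 0  ✓
5) 4B - 4E = 4(11) - 4(11) = 0, not -3  ✗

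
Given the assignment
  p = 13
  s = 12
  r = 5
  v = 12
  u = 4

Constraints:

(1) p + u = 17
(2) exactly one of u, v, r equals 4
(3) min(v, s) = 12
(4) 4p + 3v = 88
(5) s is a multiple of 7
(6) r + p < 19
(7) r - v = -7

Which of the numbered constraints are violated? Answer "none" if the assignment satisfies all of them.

(1) p + u = 13 + 4 = 17 — satisfied.
(2) u=4, v=12, r=5; 1 of them equals 4 — satisfied.
(3) min(12, 12) = 12 — satisfied.
(4) 4p + 3v = 4(13) + 3(12) = 88 — satisfied.
(5) 12 = 7*1 + 5, so 7 does not divide 12 — violated.
(6) r + p = 5 + 13 = 18; 18 < 19 — satisfied.
(7) r - v = 5 - 12 = -7 — satisfied.

Constraint 5 does not hold.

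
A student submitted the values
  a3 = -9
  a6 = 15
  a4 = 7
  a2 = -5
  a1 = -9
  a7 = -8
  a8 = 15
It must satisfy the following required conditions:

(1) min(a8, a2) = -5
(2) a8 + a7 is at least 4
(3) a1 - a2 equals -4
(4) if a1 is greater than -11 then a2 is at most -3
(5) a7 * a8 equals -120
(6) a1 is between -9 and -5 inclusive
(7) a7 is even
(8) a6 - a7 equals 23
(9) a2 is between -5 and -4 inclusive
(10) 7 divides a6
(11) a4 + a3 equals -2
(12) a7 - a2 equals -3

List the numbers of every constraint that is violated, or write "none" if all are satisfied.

(1) min(15, -5) = -5 — OK.
(2) a8 + a7 = 15 + (-8) = 7; 7 ≥ 4 — OK.
(3) a1 - a2 = -9 - (-5) = -4 — OK.
(4) a1 = -9 > -11, so we need a2 ≤ -3; a2 = -5 ≤ -3 — OK.
(5) a7 * a8 = -8 * 15 = -120 — OK.
(6) a1 = -9 lies in [-9, -5] — OK.
(7) a7 = -8 is even — OK.
(8) a6 - a7 = 15 - (-8) = 23 — OK.
(9) a2 = -5 lies in [-5, -4] — OK.
(10) 15 = 7*2 + 1, so 7 does not divide 15 — violated.
(11) a4 + a3 = 7 + (-9) = -2 — OK.
(12) a7 - a2 = -8 - (-5) = -3 — OK.

Constraint 10 is violated.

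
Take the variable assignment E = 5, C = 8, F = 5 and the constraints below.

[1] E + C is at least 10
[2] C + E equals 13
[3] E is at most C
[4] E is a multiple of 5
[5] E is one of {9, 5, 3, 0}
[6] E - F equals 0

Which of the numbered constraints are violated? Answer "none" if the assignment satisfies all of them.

The assignment satisfies every constraint.

[1] E + C = 5 + 8 = 13; 13 ≥ 10 — OK.
[2] C + E = 8 + 5 = 13 — OK.
[3] E = 5, C = 8; 5 ≤ 8 — OK.
[4] 5 / 5 = 1, so 5 divides 5 — OK.
[5] E = 5 is in {9, 5, 3, 0} — OK.
[6] E - F = 5 - 5 = 0 — OK.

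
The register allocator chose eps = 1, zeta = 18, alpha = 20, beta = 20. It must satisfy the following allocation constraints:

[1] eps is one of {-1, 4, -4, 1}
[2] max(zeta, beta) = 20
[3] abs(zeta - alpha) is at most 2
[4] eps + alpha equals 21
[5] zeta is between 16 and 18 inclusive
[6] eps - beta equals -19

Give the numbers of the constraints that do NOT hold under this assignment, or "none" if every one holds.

All constraints are satisfied.

[1] eps = 1 is in {-1, 4, -4, 1}  ✔
[2] max(18, 20) = 20  ✔
[3] abs(18 - 20) = 2; 2 ≤ 2  ✔
[4] eps + alpha = 1 + 20 = 21  ✔
[5] zeta = 18 lies in [16, 18]  ✔
[6] eps - beta = 1 - 20 = -19  ✔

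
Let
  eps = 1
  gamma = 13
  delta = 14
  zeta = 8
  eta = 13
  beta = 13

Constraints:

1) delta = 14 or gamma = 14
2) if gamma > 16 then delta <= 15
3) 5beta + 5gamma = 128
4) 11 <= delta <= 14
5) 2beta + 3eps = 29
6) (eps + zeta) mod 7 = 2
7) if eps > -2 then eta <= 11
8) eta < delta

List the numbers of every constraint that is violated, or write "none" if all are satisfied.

1) delta = 14 = 14 (first disjunct) — satisfied.
2) gamma = 13, not > 16; antecedent false, conditional vacuously true — satisfied.
3) 5beta + 5gamma = 5(13) + 5(13) = 130, not 128 — violated.
4) delta = 14 lies in [11, 14] — satisfied.
5) 2beta + 3eps = 2(13) + 3(1) = 29 — satisfied.
6) eps + zeta = 9; 9 mod 7 = 2 — satisfied.
7) eps = 1 > -2, so we need eta ≤ 11; but eta = 13 > 11 — violated.
8) eta = 13, delta = 14; 13 < 14 — satisfied.

No — constraints 3 and 7 are not satisfied.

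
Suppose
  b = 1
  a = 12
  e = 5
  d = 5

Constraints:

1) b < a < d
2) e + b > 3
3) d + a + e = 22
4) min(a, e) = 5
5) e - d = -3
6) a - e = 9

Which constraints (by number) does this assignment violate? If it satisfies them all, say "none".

1) values 1, 12, 5; a = 12 is not < d = 5  ✘
2) e + b = 5 + 1 = 6; 6 > 3  ✔
3) d + a + e = 5 + 12 + 5 = 22  ✔
4) min(12, 5) = 5  ✔
5) e - d = 5 - 5 = 0, not -3  ✘
6) a - e = 12 - 5 = 7, not 9  ✘

The assignment fails constraints 1, 5, 6.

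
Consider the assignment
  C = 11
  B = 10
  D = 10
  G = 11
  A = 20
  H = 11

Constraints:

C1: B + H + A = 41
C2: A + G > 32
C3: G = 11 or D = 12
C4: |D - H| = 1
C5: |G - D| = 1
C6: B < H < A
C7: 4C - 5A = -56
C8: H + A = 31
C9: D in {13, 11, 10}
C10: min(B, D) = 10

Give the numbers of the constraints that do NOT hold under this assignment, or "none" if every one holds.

Constraint 2 does not hold.

C1: B + H + A = 10 + 11 + 20 = 41  holds
C2: A + G = 20 + 11 = 31; 31 ≤ 32, bound 32 not met  fails
C3: G = 11 = 11 (first disjunct)  holds
C4: |10 - 11| = 1  holds
C5: |11 - 10| = 1  holds
C6: values 10 < 11 < 20  holds
C7: 4C - 5A = 4(11) - 5(20) = -56  holds
C8: H + A = 11 + 20 = 31  holds
C9: D = 10 is in {13, 11, 10}  holds
C10: min(10, 10) = 10  holds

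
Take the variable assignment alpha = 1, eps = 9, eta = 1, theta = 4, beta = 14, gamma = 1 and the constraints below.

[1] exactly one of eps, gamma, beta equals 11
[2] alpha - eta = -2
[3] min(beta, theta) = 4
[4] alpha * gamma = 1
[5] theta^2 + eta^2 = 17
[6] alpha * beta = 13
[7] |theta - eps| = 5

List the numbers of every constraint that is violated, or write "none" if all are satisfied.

[1] eps=9, gamma=1, beta=14; 0 of them equal 11, not exactly one — does not hold.
[2] alpha - eta = 1 - 1 = 0, not -2 — does not hold.
[3] min(14, 4) = 4 — holds.
[4] alpha * gamma = 1 * 1 = 1 — holds.
[5] theta^2 + eta^2 = 4^2 + 1^2 = 16 + 1 = 17 — holds.
[6] alpha * beta = 1 * 14 = 14, not 13 — does not hold.
[7] |4 - 9| = 5 — holds.

No — constraints 1, 2, and 6 are not satisfied.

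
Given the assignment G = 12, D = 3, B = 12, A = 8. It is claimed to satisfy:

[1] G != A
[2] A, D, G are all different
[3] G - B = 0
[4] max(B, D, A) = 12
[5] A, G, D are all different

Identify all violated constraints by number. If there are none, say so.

None — every constraint holds.

[1] G = 12, A = 8; distinct  true
[2] values 8, 3, 12 are pairwise distinct  true
[3] G - B = 12 - 12 = 0  true
[4] max(12, 3, 8) = 12  true
[5] values 8, 12, 3 are pairwise distinct  true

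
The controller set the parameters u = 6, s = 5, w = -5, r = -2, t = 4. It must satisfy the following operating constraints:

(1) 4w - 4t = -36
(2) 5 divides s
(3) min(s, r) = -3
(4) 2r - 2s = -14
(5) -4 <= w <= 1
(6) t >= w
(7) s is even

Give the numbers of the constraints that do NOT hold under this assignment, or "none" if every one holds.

(1) 4w - 4t = 4(-5) - 4(4) = -36 — holds.
(2) 5 / 5 = 1, so 5 divides 5 — holds.
(3) min(5, -2) = -2, not -3 — does not hold.
(4) 2r - 2s = 2(-2) - 2(5) = -14 — holds.
(5) w = -5 is outside [-4, 1] — does not hold.
(6) t = 4, w = -5; 4 ≥ -5 — holds.
(7) s = 5 is odd — does not hold.

No — constraints 3, 5, and 7 are not satisfied.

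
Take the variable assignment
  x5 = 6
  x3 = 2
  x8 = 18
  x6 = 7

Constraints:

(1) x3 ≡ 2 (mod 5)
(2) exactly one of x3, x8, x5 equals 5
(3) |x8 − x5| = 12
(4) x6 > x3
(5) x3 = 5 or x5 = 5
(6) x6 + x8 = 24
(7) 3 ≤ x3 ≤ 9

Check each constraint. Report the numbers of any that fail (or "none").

No — constraints 2, 5, 6, 7 are not satisfied.

(1) 2 mod 5 = 2 — holds.
(2) x3=2, x8=18, x5=6; 0 of them equal 5, not exactly one — fails.
(3) |18 − 6| = 12 — holds.
(4) x6 = 7, x3 = 2; 7 > 2 — holds.
(5) x3 = 2 ≠ 5 and x5 = 6 ≠ 5; both disjuncts false — fails.
(6) x6 + x8 = 7 + 18 = 25, not 24 — fails.
(7) x3 = 2 is outside [3, 9] — fails.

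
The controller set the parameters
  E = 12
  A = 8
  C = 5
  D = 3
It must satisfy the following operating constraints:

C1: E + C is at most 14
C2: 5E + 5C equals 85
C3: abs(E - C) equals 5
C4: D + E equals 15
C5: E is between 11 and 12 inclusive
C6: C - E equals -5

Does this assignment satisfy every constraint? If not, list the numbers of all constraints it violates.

Constraints 1, 3, and 6 are violated.

C1: E + C = 12 + 5 = 17; 17 > 14, bound 14 not met  no
C2: 5E + 5C = 5(12) + 5(5) = 85  yes
C3: abs(12 - 5) = 7, not 5  no
C4: D + E = 3 + 12 = 15  yes
C5: E = 12 lies in [11, 12]  yes
C6: C - E = 5 - 12 = -7, not -5  no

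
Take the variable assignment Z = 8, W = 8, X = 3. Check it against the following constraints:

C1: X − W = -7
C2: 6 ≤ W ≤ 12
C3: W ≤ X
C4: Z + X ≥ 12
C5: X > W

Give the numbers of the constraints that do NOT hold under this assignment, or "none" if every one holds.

C1: X − W = 3 − 8 = -5, not -7 — violated.
C2: W = 8 lies in [6, 12] — satisfied.
C3: W = 8, X = 3; 8 > 3 (want ≤) — violated.
C4: Z + X = 8 + 3 = 11; 11 < 12, bound 12 not met — violated.
C5: X = 3, W = 8; 3 ≤ 8 (want >) — violated.

The assignment fails constraints 1, 3, 4, 5.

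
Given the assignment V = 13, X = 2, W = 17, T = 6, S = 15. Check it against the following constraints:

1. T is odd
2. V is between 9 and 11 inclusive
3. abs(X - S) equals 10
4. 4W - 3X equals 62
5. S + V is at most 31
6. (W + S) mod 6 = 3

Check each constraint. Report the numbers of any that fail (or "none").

No — constraints 1, 2, 3, and 6 are not satisfied.

1. T = 6 is even — does not hold.
2. V = 13 is outside [9, 11] — does not hold.
3. abs(2 - 15) = 13, not 10 — does not hold.
4. 4W - 3X = 4(17) - 3(2) = 62 — holds.
5. S + V = 15 + 13 = 28; 28 ≤ 31 — holds.
6. W + S = 32; 32 mod 6 = 2, not 3 — does not hold.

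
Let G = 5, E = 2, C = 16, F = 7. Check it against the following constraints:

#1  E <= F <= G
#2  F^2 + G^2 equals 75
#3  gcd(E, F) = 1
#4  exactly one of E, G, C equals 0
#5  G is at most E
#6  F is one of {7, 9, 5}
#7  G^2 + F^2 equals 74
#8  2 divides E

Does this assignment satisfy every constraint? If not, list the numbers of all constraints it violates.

Constraints 1, 2, 4, 5 are violated.

#1 values 2, 7, 5; F = 7 is not <= G = 5 — violated.
#2 F^2 + G^2 = 7^2 + 5^2 = 49 + 25 = 74, not 75 — violated.
#3 gcd(2, 7) = 1 — OK.
#4 E=2, G=5, C=16; 0 of them equal 0, not exactly one — violated.
#5 G = 5, E = 2; 5 > 2 (want ≤) — violated.
#6 F = 7 is in {7, 9, 5} — OK.
#7 G^2 + F^2 = 5^2 + 7^2 = 25 + 49 = 74 — OK.
#8 2 / 2 = 1, so 2 divides 2 — OK.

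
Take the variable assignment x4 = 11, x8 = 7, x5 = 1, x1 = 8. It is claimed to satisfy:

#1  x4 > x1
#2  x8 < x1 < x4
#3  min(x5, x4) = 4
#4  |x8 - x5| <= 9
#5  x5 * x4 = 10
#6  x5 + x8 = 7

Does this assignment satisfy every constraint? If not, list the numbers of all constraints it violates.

#1 x4 = 11, x1 = 8; 11 > 8 — satisfied.
#2 values 7 < 8 < 11 — satisfied.
#3 min(1, 11) = 1, not 4 — violated.
#4 |7 - 1| = 6; 6 ≤ 9 — satisfied.
#5 x5 * x4 = 1 * 11 = 11, not 10 — violated.
#6 x5 + x8 = 1 + 7 = 8, not 7 — violated.

Violated: 3, 5, and 6.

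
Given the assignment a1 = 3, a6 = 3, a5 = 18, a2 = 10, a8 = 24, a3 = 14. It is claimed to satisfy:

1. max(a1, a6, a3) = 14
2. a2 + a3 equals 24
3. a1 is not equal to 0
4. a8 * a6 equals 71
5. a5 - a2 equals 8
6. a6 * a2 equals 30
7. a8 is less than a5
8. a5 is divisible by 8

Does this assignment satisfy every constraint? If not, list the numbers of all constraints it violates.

Constraints 4, 7, and 8 are violated.

1. max(3, 3, 14) = 14 — holds.
2. a2 + a3 = 10 + 14 = 24 — holds.
3. a1 = 3, and 3 ≠ 0 — holds.
4. a8 * a6 = 24 * 3 = 72, not 71 — fails.
5. a5 - a2 = 18 - 10 = 8 — holds.
6. a6 * a2 = 3 * 10 = 30 — holds.
7. a8 = 24, a5 = 18; 24 ≥ 18 (want <) — fails.
8. 18 = 8*2 + 2, so 8 does not divide 18 — fails.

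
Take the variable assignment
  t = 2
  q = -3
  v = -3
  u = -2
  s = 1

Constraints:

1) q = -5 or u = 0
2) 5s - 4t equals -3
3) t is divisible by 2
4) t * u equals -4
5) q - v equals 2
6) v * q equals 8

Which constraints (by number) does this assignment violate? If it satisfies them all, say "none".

1) q = -3 ≠ -5 and u = -2 ≠ 0; both disjuncts false  no
2) 5s - 4t = 5(1) - 4(2) = -3  yes
3) 2 / 2 = 1, so 2 divides 2  yes
4) t * u = 2 * (-2) = -4  yes
5) q - v = -3 - (-3) = 0, not 2  no
6) v * q = -3 * (-3) = 9, not 8  no

The assignment fails constraints 1, 5, and 6.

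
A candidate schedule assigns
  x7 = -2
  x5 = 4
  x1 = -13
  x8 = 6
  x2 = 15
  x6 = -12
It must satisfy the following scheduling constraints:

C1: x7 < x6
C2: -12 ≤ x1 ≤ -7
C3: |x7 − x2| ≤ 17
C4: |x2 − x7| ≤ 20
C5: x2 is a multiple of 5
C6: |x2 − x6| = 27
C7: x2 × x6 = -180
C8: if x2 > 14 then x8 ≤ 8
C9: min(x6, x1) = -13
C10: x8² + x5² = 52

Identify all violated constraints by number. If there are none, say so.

Constraints 1 and 2 are violated.

C1: x7 = -2, x6 = -12; -2 ≥ -12 (want <) — violated.
C2: x1 = -13 is outside [-12, -7] — violated.
C3: |-2 − 15| = 17; 17 ≤ 17 — OK.
C4: |15 − (-2)| = 17; 17 ≤ 20 — OK.
C5: 15 / 5 = 3, so 5 divides 15 — OK.
C6: |15 − (-12)| = 27 — OK.
C7: x2 × x6 = 15 × (-12) = -180 — OK.
C8: x2 = 15 > 14, so we need x8 ≤ 8; x8 = 6 ≤ 8 — OK.
C9: min(-12, -13) = -13 — OK.
C10: x8² + x5² = 6² + 4² = 36 + 16 = 52 — OK.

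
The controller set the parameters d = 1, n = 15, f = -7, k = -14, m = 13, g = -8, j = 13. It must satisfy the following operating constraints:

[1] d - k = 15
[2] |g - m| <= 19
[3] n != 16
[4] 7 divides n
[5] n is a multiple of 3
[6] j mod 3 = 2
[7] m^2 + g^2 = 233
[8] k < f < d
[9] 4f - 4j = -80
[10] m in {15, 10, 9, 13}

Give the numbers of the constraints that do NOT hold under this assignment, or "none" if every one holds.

[1] d - k = 1 - (-14) = 15  true
[2] |-8 - 13| = 21; 21 > 19, exceeds bound 19  false
[3] n = 15, and 15 ≠ 16  true
[4] 15 = 7*2 + 1, so 7 does not divide 15  false
[5] 15 / 3 = 5, so 3 divides 15  true
[6] 13 mod 3 = 1, not 2  false
[7] m^2 + g^2 = 13^2 + (-8)^2 = 169 + 64 = 233  true
[8] values -14 < -7 < 1  true
[9] 4f - 4j = 4(-7) - 4(13) = -80  true
[10] m = 13 is in {15, 10, 9, 13}  true

Violated: 2, 4, 6.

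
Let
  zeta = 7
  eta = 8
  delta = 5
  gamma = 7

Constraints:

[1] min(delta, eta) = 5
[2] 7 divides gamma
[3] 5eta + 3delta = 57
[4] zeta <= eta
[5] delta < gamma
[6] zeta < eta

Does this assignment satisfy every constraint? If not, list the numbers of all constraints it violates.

Constraint 3 does not hold.

[1] min(5, 8) = 5 — OK.
[2] 7 / 7 = 1, so 7 divides 7 — OK.
[3] 5eta + 3delta = 5(8) + 3(5) = 55, not 57 — violated.
[4] zeta = 7, eta = 8; 7 ≤ 8 — OK.
[5] delta = 5, gamma = 7; 5 < 7 — OK.
[6] zeta = 7, eta = 8; 7 < 8 — OK.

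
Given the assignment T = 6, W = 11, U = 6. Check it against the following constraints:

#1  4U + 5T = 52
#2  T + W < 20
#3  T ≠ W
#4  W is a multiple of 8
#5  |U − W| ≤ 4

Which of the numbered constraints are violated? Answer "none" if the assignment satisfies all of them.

Violated: 1, 4, 5.

#1 4U + 5T = 4(6) + 5(6) = 54, not 52 — does not hold.
#2 T + W = 6 + 11 = 17; 17 < 20 — holds.
#3 T = 6, W = 11; distinct — holds.
#4 11 = 8×1 + 3, so 8 does not divide 11 — does not hold.
#5 |6 − 11| = 5; 5 > 4, exceeds bound 4 — does not hold.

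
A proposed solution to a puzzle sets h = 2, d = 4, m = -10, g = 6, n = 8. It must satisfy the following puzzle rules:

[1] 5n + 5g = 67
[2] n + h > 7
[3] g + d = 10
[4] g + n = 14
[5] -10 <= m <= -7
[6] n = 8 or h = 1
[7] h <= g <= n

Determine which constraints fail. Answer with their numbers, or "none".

[1] 5n + 5g = 5(8) + 5(6) = 70, not 67 — fails.
[2] n + h = 8 + 2 = 10; 10 > 7 — holds.
[3] g + d = 6 + 4 = 10 — holds.
[4] g + n = 6 + 8 = 14 — holds.
[5] m = -10 lies in [-10, -7] — holds.
[6] n = 8 = 8 (first disjunct) — holds.
[7] values 2 <= 6 <= 8 — holds.

No — constraint 1 is not satisfied.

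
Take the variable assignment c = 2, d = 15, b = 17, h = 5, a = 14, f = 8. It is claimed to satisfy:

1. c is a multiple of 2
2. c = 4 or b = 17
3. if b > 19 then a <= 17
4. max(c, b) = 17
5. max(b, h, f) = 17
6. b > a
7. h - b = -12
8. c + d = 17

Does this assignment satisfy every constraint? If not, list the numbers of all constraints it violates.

1. 2 / 2 = 1, so 2 divides 2  ✔
2. c = 2 ≠ 4, but b = 17 = 17 (second disjunct)  ✔
3. b = 17, not > 19; antecedent false, conditional vacuously true  ✔
4. max(2, 17) = 17  ✔
5. max(17, 5, 8) = 17  ✔
6. b = 17, a = 14; 17 > 14  ✔
7. h - b = 5 - 17 = -12  ✔
8. c + d = 2 + 15 = 17  ✔

None — every constraint holds.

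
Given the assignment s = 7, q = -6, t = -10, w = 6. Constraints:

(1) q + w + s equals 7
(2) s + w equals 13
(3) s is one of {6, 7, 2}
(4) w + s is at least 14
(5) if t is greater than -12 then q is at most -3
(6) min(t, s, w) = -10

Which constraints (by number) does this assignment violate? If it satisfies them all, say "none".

Violated: 4.

(1) q + w + s = -6 + 6 + 7 = 7  yes
(2) s + w = 7 + 6 = 13  yes
(3) s = 7 is in {6, 7, 2}  yes
(4) w + s = 6 + 7 = 13; 13 < 14, bound 14 not met  no
(5) t = -10 > -12, so we need q ≤ -3; q = -6 ≤ -3  yes
(6) min(-10, 7, 6) = -10  yes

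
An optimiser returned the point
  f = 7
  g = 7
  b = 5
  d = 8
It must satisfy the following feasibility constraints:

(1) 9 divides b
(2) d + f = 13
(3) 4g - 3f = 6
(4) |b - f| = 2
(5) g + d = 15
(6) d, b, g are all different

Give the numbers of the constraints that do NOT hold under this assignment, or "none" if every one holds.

Constraints 1, 2, and 3 do not hold.

(1) 5 = 9*0 + 5, so 9 does not divide 5  ✘
(2) d + f = 8 + 7 = 15, not 13  ✘
(3) 4g - 3f = 4(7) - 3(7) = 7, not 6  ✘
(4) |5 - 7| = 2  ✔
(5) g + d = 7 + 8 = 15  ✔
(6) values 8, 5, 7 are pairwise distinct  ✔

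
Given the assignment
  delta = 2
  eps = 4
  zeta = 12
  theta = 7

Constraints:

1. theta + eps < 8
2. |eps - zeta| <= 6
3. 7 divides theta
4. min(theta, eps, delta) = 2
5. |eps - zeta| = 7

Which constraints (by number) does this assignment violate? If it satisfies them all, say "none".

Violated: 1, 2, 5.

1. theta + eps = 7 + 4 = 11; 11 ≥ 8, bound 8 not met — violated.
2. |4 - 12| = 8; 8 > 6, exceeds bound 6 — violated.
3. 7 / 7 = 1, so 7 divides 7 — OK.
4. min(7, 4, 2) = 2 — OK.
5. |4 - 12| = 8, not 7 — violated.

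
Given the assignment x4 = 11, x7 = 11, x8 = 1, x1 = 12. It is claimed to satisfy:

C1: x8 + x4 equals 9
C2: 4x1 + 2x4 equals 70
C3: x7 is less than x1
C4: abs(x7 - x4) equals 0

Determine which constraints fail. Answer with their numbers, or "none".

C1: x8 + x4 = 1 + 11 = 12, not 9 — violated.
C2: 4x1 + 2x4 = 4(12) + 2(11) = 70 — OK.
C3: x7 = 11, x1 = 12; 11 < 12 — OK.
C4: abs(11 - 11) = 0 — OK.

No — constraint 1 is not satisfied.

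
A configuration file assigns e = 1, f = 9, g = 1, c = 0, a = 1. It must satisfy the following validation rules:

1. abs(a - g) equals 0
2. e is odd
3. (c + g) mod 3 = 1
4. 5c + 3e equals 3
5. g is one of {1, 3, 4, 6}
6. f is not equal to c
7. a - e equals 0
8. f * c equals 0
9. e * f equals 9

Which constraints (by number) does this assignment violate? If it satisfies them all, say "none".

No violations.

1. abs(1 - 1) = 0  yes
2. e = 1 is odd  yes
3. c + g = 1; 1 mod 3 = 1  yes
4. 5c + 3e = 5(0) + 3(1) = 3  yes
5. g = 1 is in {1, 3, 4, 6}  yes
6. f = 9, c = 0; distinct  yes
7. a - e = 1 - 1 = 0  yes
8. f * c = 9 * 0 = 0  yes
9. e * f = 1 * 9 = 9  yes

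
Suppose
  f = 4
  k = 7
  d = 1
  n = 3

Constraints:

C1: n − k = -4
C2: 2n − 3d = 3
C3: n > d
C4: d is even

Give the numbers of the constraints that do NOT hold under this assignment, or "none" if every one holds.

No — constraint 4 is not satisfied.

C1: n − k = 3 − 7 = -4 — holds.
C2: 2n − 3d = 2(3) − 3(1) = 3 — holds.
C3: n = 3, d = 1; 3 > 1 — holds.
C4: d = 1 is odd — does not hold.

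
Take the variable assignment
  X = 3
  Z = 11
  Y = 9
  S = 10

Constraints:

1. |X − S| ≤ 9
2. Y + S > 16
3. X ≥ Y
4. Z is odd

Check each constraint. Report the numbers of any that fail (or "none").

1. |3 − 10| = 7; 7 ≤ 9 — holds.
2. Y + S = 9 + 10 = 19; 19 > 16 — holds.
3. X = 3, Y = 9; 3 < 9 (want ≥) — does not hold.
4. Z = 11 is odd — holds.

Constraint 3 is violated.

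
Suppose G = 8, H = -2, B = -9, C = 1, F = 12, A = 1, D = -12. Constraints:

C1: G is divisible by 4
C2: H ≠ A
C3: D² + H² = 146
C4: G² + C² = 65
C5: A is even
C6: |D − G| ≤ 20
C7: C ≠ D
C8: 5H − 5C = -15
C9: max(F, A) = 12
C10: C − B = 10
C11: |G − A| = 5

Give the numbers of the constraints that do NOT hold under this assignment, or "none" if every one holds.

No — constraints 3, 5, and 11 are not satisfied.

C1: 8 / 4 = 2, so 4 divides 8 — holds.
C2: H = -2, A = 1; distinct — holds.
C3: D² + H² = (-12)² + (-2)² = 144 + 4 = 148, not 146 — does not hold.
C4: G² + C² = 8² + 1² = 64 + 1 = 65 — holds.
C5: A = 1 is odd — does not hold.
C6: |-12 − 8| = 20; 20 ≤ 20 — holds.
C7: C = 1, D = -12; distinct — holds.
C8: 5H − 5C = 5(-2) − 5(1) = -15 — holds.
C9: max(12, 1) = 12 — holds.
C10: C − B = 1 − (-9) = 10 — holds.
C11: |8 − 1| = 7, not 5 — does not hold.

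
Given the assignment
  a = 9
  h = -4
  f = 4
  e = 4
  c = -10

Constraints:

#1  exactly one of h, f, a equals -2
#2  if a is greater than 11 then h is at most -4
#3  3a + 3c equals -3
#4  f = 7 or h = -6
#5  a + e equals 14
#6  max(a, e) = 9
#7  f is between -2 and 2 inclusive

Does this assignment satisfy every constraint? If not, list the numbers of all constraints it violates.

Violated: 1, 4, 5, and 7.

#1 h=-4, f=4, a=9; 0 of them equal -2, not exactly one — violated.
#2 a = 9, not > 11; antecedent false, conditional vacuously true — OK.
#3 3a + 3c = 3(9) + 3(-10) = -3 — OK.
#4 f = 4 ≠ 7 and h = -4 ≠ -6; both disjuncts false — violated.
#5 a + e = 9 + 4 = 13, not 14 — violated.
#6 max(9, 4) = 9 — OK.
#7 f = 4 is outside [-2, 2] — violated.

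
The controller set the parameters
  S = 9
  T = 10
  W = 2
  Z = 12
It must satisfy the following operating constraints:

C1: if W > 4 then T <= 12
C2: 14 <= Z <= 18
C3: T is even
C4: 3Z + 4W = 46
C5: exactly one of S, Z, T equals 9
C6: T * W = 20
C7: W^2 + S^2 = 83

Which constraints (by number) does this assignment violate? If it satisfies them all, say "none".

The assignment fails constraints 2, 4, and 7.

C1: W = 2, not > 4; antecedent false, conditional vacuously true — holds.
C2: Z = 12 is outside [14, 18] — fails.
C3: T = 10 is even — holds.
C4: 3Z + 4W = 3(12) + 4(2) = 44, not 46 — fails.
C5: S=9, Z=12, T=10; 1 of them equals 9 — holds.
C6: T * W = 10 * 2 = 20 — holds.
C7: W^2 + S^2 = 2^2 + 9^2 = 4 + 81 = 85, not 83 — fails.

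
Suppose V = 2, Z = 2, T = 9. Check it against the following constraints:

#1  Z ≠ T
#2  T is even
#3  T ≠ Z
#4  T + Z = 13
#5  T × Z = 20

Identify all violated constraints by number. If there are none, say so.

#1 Z = 2, T = 9; distinct  ✔
#2 T = 9 is odd  ✘
#3 T = 9, Z = 2; distinct  ✔
#4 T + Z = 9 + 2 = 11, not 13  ✘
#5 T × Z = 9 × 2 = 18, not 20  ✘

Constraints 2, 4, 5 are violated.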